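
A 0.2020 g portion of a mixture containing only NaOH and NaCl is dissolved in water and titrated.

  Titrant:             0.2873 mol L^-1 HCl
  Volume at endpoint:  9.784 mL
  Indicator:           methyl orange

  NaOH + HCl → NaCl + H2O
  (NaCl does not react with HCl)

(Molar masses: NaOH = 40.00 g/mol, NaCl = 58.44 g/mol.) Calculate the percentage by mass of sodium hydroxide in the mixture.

n(HCl) = 0.009784 × 0.2873 = 2.811 × 10^-3 mol
Let x = n(NaOH), y = n(NaCl).
Titrant: 1x = 2.811 × 10^-3;  mass: 40.00x + 58.44y = 0.2020
Solving, x = 2.811 × 10^-3 mol, y = 1.533 × 10^-3 mol
mass of NaOH = 2.811 × 10^-3 × 40.00 = 0.1124 g
% NaOH = 0.1124 / 0.2020 × 100 = 55.66 %

55.66 %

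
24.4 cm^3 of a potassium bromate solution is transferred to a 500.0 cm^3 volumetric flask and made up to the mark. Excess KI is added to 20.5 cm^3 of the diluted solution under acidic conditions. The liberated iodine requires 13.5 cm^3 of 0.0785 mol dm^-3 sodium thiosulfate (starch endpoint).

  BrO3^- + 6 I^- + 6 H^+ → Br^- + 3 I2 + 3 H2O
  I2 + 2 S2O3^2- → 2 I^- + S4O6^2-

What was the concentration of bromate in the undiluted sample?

0.177 mol/L

n(S2O3^2-) = 0.0135 × 0.0785 = 1.06 × 10^-3 mol
n(I2) = n(S2O3^2-)/2 = 5.30 × 10^-4 mol
From the 1:3 ratio, n(BrO3^-) in the aliquot = 1/3 × 5.30 × 10^-4 = 1.77 × 10^-4 mol
[BrO3^-]_dilute = 1.77 × 10^-4 / 0.0205 = 0.00862 mol/L
[BrO3^-]_original = 0.00862 × 500.0/24.4 = 0.177 mol/L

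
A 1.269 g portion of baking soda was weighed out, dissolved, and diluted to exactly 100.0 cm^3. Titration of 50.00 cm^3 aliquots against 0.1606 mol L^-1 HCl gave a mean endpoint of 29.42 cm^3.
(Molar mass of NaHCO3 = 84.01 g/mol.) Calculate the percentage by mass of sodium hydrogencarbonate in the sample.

NaHCO3 + HCl → NaCl + H2O + CO2
n(HCl) per titration = 0.02942 × 0.1606 = 4.725 × 10^-3 mol
n(NaHCO3) in each aliquot = 4.725 × 10^-3 mol (1:1 ratio)
n(NaHCO3) in the whole flask = 4.725 × 10^-3 × 100.0/50.00 = 9.450 × 10^-3 mol
mass of NaHCO3 = 9.450 × 10^-3 × 84.01 = 0.7939 g
% NaHCO3 = 0.7939 / 1.269 × 100 = 62.56 %

62.56 %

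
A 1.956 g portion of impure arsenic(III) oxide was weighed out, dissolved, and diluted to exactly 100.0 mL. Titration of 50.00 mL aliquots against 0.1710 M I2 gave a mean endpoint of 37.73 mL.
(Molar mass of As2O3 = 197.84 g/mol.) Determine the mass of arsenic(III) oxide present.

1.276 g

As2O3 + 2 I2 + 2 H2O → As2O5 + 4 HI
n(I2) per titration = 0.03773 × 0.1710 = 6.452 × 10^-3 mol
From the 1:2 ratio, n(As2O3) in each aliquot = 1/2 × 6.452 × 10^-3 = 3.226 × 10^-3 mol
n(As2O3) in the whole flask = 3.226 × 10^-3 × 100.0/50.00 = 6.452 × 10^-3 mol
mass of As2O3 = 6.452 × 10^-3 × 197.84 = 1.276 g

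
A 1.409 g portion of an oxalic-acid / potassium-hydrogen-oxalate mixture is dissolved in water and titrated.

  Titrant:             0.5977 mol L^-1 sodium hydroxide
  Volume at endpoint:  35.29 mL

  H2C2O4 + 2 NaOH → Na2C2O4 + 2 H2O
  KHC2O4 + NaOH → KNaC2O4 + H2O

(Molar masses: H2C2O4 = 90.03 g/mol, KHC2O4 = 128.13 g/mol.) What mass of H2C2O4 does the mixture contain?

0.7006 g

n(NaOH) = 0.03529 × 0.5977 = 0.02109 mol
Let x = n(H2C2O4), y = n(KHC2O4).
Titrant: 2x + 1y = 0.02109;  mass: 90.03x + 128.13y = 1.409
Solving, x = 7.782 × 10^-3 mol, y = 5.529 × 10^-3 mol
mass of H2C2O4 = 7.782 × 10^-3 × 90.03 = 0.7006 g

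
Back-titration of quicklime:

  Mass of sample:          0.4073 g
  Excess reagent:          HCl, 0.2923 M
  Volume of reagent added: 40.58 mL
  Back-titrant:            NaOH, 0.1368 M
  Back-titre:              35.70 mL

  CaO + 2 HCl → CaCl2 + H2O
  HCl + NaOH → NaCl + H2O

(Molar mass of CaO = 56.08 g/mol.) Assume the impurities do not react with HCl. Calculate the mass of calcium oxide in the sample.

0.1957 g

n(HCl) added = 0.04058 × 0.2923 = 0.01186 mol
n(NaOH) used in back-titration = 0.03570 × 0.1368 = 4.884 × 10^-3 mol
n(HCl) left over = 4.884 × 10^-3 mol (1:1 ratio)
n(HCl) consumed by analyte = 0.01186 − 4.884 × 10^-3 = 6.978 × 10^-3 mol
From the 1:2 ratio, n(CaO) = 1/2 × 6.978 × 10^-3 = 3.489 × 10^-3 mol
mass of CaO = 3.489 × 10^-3 × 56.08 = 0.1957 g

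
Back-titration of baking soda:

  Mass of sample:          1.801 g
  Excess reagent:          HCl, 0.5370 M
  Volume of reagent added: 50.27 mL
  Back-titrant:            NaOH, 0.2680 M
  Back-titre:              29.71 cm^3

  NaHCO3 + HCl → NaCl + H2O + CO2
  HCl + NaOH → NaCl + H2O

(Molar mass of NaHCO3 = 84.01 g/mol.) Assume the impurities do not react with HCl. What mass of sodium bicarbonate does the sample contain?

1.599 g

n(HCl) added = 0.05027 × 0.5370 = 0.02699 mol
n(NaOH) used in back-titration = 0.02971 × 0.2680 = 7.962 × 10^-3 mol
n(HCl) left over = 7.962 × 10^-3 mol (1:1 ratio)
n(HCl) consumed by analyte = 0.02699 − 7.962 × 10^-3 = 0.01903 mol
n(NaHCO3) = 0.01903 mol (1:1 ratio)
mass of NaHCO3 = 0.01903 × 84.01 = 1.599 g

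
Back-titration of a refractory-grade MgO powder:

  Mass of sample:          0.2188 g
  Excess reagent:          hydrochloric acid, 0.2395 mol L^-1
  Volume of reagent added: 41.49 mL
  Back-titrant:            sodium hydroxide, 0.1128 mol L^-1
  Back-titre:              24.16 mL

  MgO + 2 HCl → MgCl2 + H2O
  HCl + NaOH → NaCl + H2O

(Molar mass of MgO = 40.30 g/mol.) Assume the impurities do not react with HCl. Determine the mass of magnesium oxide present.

0.1453 g

n(HCl) added = 0.04149 × 0.2395 = 9.937 × 10^-3 mol
n(NaOH) used in back-titration = 0.02416 × 0.1128 = 2.725 × 10^-3 mol
n(HCl) left over = 2.725 × 10^-3 mol (1:1 ratio)
n(HCl) consumed by analyte = 9.937 × 10^-3 − 2.725 × 10^-3 = 7.212 × 10^-3 mol
From the 1:2 ratio, n(MgO) = 1/2 × 7.212 × 10^-3 = 3.606 × 10^-3 mol
mass of MgO = 3.606 × 10^-3 × 40.30 = 0.1453 g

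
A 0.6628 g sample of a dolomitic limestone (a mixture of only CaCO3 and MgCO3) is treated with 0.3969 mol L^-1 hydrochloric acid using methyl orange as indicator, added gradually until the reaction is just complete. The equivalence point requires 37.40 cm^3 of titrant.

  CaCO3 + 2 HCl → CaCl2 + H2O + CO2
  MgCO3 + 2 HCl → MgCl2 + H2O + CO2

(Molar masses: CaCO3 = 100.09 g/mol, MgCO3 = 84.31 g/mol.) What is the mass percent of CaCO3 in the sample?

35.45 %

n(HCl) = 0.03740 × 0.3969 = 0.01484 mol
Let x = n(CaCO3), y = n(MgCO3).
Titrant: 2x + 2y = 0.01484;  mass: 100.09x + 84.31y = 0.6628
Solving, x = 2.348 × 10^-3 mol, y = 5.074 × 10^-3 mol
mass of CaCO3 = 2.348 × 10^-3 × 100.09 = 0.2350 g
% CaCO3 = 0.2350 / 0.6628 × 100 = 35.45 %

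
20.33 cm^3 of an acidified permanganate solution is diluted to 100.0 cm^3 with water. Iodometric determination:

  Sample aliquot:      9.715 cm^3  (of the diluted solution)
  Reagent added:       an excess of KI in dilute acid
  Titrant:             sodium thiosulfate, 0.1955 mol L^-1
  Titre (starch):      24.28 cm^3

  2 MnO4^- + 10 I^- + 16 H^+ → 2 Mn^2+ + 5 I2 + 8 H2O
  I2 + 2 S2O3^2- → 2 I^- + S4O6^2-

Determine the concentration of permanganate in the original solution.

0.4807 mol/L

n(S2O3^2-) = 0.02428 × 0.1955 = 4.747 × 10^-3 mol
n(I2) = n(S2O3^2-)/2 = 2.373 × 10^-3 mol
From the 2:5 ratio, n(MnO4^-) in the aliquot = 2/5 × 2.373 × 10^-3 = 9.493 × 10^-4 mol
[MnO4^-]_dilute = 9.493 × 10^-4 / 0.009715 = 0.09772 mol/L
[MnO4^-]_original = 0.09772 × 100.0/20.33 = 0.4807 mol/L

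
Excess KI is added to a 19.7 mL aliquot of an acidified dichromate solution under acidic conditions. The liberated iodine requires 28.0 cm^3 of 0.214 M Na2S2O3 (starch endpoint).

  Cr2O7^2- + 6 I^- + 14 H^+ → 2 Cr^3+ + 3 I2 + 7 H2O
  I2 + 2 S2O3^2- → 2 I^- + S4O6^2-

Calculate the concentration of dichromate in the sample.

n(S2O3^2-) = 0.0280 × 0.214 = 5.99 × 10^-3 mol
n(I2) = n(S2O3^2-)/2 = 3.00 × 10^-3 mol
From the 1:3 ratio, n(Cr2O7^2-) in the aliquot = 1/3 × 3.00 × 10^-3 = 9.99 × 10^-4 mol
[Cr2O7^2-] = 9.99 × 10^-4 / 0.0197 = 0.0507 mol/L

0.0507 M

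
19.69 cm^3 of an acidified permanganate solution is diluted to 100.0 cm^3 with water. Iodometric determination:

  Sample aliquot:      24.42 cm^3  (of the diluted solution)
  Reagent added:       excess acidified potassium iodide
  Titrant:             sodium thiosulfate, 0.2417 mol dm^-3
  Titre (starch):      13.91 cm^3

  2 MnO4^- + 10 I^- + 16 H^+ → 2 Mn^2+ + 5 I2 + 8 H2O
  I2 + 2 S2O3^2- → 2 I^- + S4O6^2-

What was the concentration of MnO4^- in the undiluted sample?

n(S2O3^2-) = 0.01391 × 0.2417 = 3.362 × 10^-3 mol
n(I2) = n(S2O3^2-)/2 = 1.681 × 10^-3 mol
From the 2:5 ratio, n(MnO4^-) in the aliquot = 2/5 × 1.681 × 10^-3 = 6.724 × 10^-4 mol
[MnO4^-]_dilute = 6.724 × 10^-4 / 0.02442 = 0.02754 mol/L
[MnO4^-]_original = 0.02754 × 100.0/19.69 = 0.1398 mol/L

0.1398 mol/L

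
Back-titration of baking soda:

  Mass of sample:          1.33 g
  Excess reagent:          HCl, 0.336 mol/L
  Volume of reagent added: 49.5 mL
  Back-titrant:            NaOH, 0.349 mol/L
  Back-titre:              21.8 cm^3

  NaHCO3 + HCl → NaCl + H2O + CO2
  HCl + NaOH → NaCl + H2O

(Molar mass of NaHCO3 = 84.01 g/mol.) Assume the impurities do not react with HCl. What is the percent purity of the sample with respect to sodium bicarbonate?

n(HCl) added = 0.0495 × 0.336 = 0.0166 mol
n(NaOH) used in back-titration = 0.0218 × 0.349 = 7.61 × 10^-3 mol
n(HCl) left over = 7.61 × 10^-3 mol (1:1 ratio)
n(HCl) consumed by analyte = 0.0166 − 7.61 × 10^-3 = 9.02 × 10^-3 mol
n(NaHCO3) = 9.02 × 10^-3 mol (1:1 ratio)
mass of NaHCO3 = 9.02 × 10^-3 × 84.01 = 0.758 g
% NaHCO3 = 0.758 / 1.33 × 100 = 57.0 %

57.0 %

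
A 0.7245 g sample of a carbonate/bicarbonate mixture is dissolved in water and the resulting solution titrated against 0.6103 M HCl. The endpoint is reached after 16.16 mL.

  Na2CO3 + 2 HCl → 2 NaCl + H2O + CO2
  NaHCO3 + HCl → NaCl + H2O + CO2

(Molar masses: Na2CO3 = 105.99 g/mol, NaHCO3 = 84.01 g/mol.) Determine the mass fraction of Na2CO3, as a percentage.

n(HCl) = 0.01616 × 0.6103 = 9.862 × 10^-3 mol
Let x = n(Na2CO3), y = n(NaHCO3).
Titrant: 2x + 1y = 9.862 × 10^-3;  mass: 105.99x + 84.01y = 0.7245
Solving, x = 1.677 × 10^-3 mol, y = 6.508 × 10^-3 mol
mass of Na2CO3 = 1.677 × 10^-3 × 105.99 = 0.1778 g
% Na2CO3 = 0.1778 / 0.7245 × 100 = 24.54 %

24.54 %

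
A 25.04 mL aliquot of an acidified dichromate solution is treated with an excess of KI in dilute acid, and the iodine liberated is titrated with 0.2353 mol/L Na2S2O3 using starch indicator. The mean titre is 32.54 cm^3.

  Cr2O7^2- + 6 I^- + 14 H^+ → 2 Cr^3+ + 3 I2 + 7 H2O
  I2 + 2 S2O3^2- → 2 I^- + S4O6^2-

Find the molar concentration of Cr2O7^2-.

n(S2O3^2-) = 0.03254 × 0.2353 = 7.657 × 10^-3 mol
n(I2) = n(S2O3^2-)/2 = 3.828 × 10^-3 mol
From the 1:3 ratio, n(Cr2O7^2-) in the aliquot = 1/3 × 3.828 × 10^-3 = 1.276 × 10^-3 mol
[Cr2O7^2-] = 1.276 × 10^-3 / 0.02504 = 0.05096 mol/L

0.05096 mol/L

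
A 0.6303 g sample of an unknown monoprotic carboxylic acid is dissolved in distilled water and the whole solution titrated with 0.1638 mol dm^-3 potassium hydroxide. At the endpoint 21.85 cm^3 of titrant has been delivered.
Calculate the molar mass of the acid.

176.1 g/mol

n(KOH) = 0.02185 L × 0.1638 mol/L = 3.579 × 10^-3 mol
n(HA) = 3.579 × 10^-3 mol (1:1 ratio)
M = m / n = 0.6303 g / 3.579 × 10^-3 mol = 176.1 g/mol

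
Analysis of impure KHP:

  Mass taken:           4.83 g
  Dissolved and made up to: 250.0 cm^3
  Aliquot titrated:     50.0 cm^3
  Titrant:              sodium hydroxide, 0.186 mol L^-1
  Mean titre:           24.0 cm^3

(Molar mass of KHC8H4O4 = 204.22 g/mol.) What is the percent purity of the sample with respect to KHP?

94.4 %

KHC8H4O4 + NaOH → KNaC8H4O4 + H2O
n(NaOH) per titration = 0.0240 × 0.186 = 4.46 × 10^-3 mol
n(KHC8H4O4) in each aliquot = 4.46 × 10^-3 mol (1:1 ratio)
n(KHC8H4O4) in the whole flask = 4.46 × 10^-3 × 250.0/50.0 = 0.0223 mol
mass of KHC8H4O4 = 0.0223 × 204.22 = 4.56 g
% KHC8H4O4 = 4.56 / 4.83 × 100 = 94.4 %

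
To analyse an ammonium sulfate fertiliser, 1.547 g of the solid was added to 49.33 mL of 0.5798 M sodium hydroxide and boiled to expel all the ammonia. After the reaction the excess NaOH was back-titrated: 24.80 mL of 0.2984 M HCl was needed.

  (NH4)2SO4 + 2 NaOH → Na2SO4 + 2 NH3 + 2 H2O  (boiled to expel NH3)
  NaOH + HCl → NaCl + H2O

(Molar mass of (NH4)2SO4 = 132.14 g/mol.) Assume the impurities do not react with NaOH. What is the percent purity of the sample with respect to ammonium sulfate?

90.55 %

n(NaOH) added = 0.04933 × 0.5798 = 0.02860 mol
n(HCl) used in back-titration = 0.02480 × 0.2984 = 7.400 × 10^-3 mol
n(NaOH) left over = 7.400 × 10^-3 mol (1:1 ratio)
n(NaOH) consumed by analyte = 0.02860 − 7.400 × 10^-3 = 0.02120 mol
From the 1:2 ratio, n((NH4)2SO4) = 1/2 × 0.02120 = 0.01060 mol
mass of (NH4)2SO4 = 0.01060 × 132.14 = 1.401 g
% (NH4)2SO4 = 1.401 / 1.547 × 100 = 90.55 %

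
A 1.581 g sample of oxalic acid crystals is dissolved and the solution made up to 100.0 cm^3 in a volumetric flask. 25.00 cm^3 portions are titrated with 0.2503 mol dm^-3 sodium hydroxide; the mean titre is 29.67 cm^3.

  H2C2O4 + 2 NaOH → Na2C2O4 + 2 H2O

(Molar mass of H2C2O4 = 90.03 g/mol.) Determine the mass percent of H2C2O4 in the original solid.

n(NaOH) per titration = 0.02967 × 0.2503 = 7.426 × 10^-3 mol
From the 1:2 ratio, n(H2C2O4) in each aliquot = 1/2 × 7.426 × 10^-3 = 3.713 × 10^-3 mol
n(H2C2O4) in the whole flask = 3.713 × 10^-3 × 100.0/25.00 = 0.01485 mol
mass of H2C2O4 = 0.01485 × 90.03 = 1.337 g
% H2C2O4 = 1.337 / 1.581 × 100 = 84.58 %

84.58 %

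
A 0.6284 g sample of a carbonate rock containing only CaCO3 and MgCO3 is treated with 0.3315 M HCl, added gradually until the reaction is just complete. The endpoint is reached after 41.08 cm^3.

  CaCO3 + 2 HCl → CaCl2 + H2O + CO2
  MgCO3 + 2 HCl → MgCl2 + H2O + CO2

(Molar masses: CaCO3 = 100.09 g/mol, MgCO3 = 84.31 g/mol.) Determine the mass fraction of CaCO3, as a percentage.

n(HCl) = 0.04108 × 0.3315 = 0.01362 mol
Let x = n(CaCO3), y = n(MgCO3).
Titrant: 2x + 2y = 0.01362;  mass: 100.09x + 84.31y = 0.6284
Solving, x = 3.443 × 10^-3 mol, y = 3.366 × 10^-3 mol
mass of CaCO3 = 3.443 × 10^-3 × 100.09 = 0.3446 g
% CaCO3 = 0.3446 / 0.6284 × 100 = 54.84 %

54.84 %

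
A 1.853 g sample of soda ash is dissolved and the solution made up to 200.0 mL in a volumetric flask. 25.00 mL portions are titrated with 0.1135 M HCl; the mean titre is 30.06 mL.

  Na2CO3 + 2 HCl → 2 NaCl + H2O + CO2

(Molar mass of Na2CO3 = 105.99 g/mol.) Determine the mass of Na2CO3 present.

n(HCl) per titration = 0.03006 × 0.1135 = 3.412 × 10^-3 mol
From the 1:2 ratio, n(Na2CO3) in each aliquot = 1/2 × 3.412 × 10^-3 = 1.706 × 10^-3 mol
n(Na2CO3) in the whole flask = 1.706 × 10^-3 × 200.0/25.00 = 0.01365 mol
mass of Na2CO3 = 0.01365 × 105.99 = 1.446 g

1.446 g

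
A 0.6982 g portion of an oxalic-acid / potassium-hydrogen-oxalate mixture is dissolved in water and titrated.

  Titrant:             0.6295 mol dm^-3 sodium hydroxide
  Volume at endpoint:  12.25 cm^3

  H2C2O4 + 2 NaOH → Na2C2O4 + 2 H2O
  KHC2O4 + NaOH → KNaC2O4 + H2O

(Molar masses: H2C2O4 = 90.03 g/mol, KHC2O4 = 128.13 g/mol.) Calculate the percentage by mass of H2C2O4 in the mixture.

n(NaOH) = 0.01225 × 0.6295 = 7.711 × 10^-3 mol
Let x = n(H2C2O4), y = n(KHC2O4).
Titrant: 2x + 1y = 7.711 × 10^-3;  mass: 90.03x + 128.13y = 0.6982
Solving, x = 1.744 × 10^-3 mol, y = 4.224 × 10^-3 mol
mass of H2C2O4 = 1.744 × 10^-3 × 90.03 = 0.1570 g
% H2C2O4 = 0.1570 / 0.6982 × 100 = 22.48 %

22.48 %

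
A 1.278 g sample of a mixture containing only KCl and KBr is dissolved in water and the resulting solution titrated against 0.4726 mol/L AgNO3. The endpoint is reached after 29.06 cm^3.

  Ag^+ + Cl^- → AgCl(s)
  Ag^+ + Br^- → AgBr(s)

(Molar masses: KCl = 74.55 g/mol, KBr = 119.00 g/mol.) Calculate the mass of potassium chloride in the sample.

n(AgNO3) = 0.02906 × 0.4726 = 0.01373 mol
Let x = n(KCl), y = n(KBr).
Titrant: 1x + 1y = 0.01373;  mass: 74.55x + 119.00y = 1.278
Solving, x = 8.016 × 10^-3 mol, y = 5.718 × 10^-3 mol
mass of KCl = 8.016 × 10^-3 × 74.55 = 0.5976 g

0.5976 g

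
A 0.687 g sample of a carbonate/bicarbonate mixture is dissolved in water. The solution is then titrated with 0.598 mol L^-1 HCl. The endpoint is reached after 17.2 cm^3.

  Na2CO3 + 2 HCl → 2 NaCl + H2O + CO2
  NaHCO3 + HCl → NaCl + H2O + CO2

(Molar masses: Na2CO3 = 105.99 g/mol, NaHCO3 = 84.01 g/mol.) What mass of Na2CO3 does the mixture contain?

n(HCl) = 0.0172 × 0.598 = 0.0103 mol
Let x = n(Na2CO3), y = n(NaHCO3).
Titrant: 2x + 1y = 0.0103;  mass: 105.99x + 84.01y = 0.687
Solving, x = 2.85 × 10^-3 mol, y = 4.58 × 10^-3 mol
mass of Na2CO3 = 2.85 × 10^-3 × 105.99 = 0.303 g

0.303 g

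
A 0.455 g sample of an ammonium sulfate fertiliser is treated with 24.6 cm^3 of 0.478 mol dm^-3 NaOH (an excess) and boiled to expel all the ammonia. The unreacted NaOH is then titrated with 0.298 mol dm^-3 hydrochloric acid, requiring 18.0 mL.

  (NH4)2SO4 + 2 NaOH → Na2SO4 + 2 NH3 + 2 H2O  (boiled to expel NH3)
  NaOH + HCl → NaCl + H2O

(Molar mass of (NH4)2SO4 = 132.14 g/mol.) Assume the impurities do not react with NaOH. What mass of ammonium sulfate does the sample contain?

0.423 g

n(NaOH) added = 0.0246 × 0.478 = 0.0118 mol
n(HCl) used in back-titration = 0.0180 × 0.298 = 5.36 × 10^-3 mol
n(NaOH) left over = 5.36 × 10^-3 mol (1:1 ratio)
n(NaOH) consumed by analyte = 0.0118 − 5.36 × 10^-3 = 6.39 × 10^-3 mol
From the 1:2 ratio, n((NH4)2SO4) = 1/2 × 6.39 × 10^-3 = 3.20 × 10^-3 mol
mass of (NH4)2SO4 = 3.20 × 10^-3 × 132.14 = 0.423 g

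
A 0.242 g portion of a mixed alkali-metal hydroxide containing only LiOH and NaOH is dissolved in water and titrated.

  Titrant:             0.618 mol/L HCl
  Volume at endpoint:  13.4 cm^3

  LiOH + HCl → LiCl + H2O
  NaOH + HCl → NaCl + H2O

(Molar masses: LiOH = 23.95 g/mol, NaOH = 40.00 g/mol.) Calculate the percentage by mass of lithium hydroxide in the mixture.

55.0 %

n(HCl) = 0.0134 × 0.618 = 8.28 × 10^-3 mol
Let x = n(LiOH), y = n(NaOH).
Titrant: 1x + 1y = 8.28 × 10^-3;  mass: 23.95x + 40.00y = 0.242
Solving, x = 5.56 × 10^-3 mol, y = 2.72 × 10^-3 mol
mass of LiOH = 5.56 × 10^-3 × 23.95 = 0.133 g
% LiOH = 0.133 / 0.242 × 100 = 55.0 %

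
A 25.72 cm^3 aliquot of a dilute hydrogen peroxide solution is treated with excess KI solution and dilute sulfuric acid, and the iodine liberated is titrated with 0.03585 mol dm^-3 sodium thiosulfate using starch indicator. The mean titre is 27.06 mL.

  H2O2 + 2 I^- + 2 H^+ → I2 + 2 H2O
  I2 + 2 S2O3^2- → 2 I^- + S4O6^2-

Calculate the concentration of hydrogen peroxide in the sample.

0.01886 mol/L

n(S2O3^2-) = 0.02706 × 0.03585 = 9.701 × 10^-4 mol
n(I2) = n(S2O3^2-)/2 = 4.851 × 10^-4 mol
n(H2O2) in the aliquot = 4.851 × 10^-4 mol (1:1 ratio)
[H2O2] = 4.851 × 10^-4 / 0.02572 = 0.01886 mol/L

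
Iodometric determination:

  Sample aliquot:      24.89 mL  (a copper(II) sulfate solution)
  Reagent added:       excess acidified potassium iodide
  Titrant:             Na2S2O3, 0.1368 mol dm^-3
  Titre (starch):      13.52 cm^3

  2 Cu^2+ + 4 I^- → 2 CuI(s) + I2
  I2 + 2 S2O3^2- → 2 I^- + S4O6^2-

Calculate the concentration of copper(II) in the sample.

n(S2O3^2-) = 0.01352 × 0.1368 = 1.850 × 10^-3 mol
n(I2) = n(S2O3^2-)/2 = 9.248 × 10^-4 mol
From the 2:1 ratio, n(Cu2+) in the aliquot = 2/1 × 9.248 × 10^-4 = 1.850 × 10^-3 mol
[Cu2+] = 1.850 × 10^-3 / 0.02489 = 0.07431 mol/L

0.07431 mol/L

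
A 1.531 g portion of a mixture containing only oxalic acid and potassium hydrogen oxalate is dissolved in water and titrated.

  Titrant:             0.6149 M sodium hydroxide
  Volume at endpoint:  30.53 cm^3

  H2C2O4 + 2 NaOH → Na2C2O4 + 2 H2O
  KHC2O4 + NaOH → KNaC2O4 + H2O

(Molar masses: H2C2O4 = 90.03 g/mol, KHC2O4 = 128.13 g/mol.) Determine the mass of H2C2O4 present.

n(NaOH) = 0.03053 × 0.6149 = 0.01877 mol
Let x = n(H2C2O4), y = n(KHC2O4).
Titrant: 2x + 1y = 0.01877;  mass: 90.03x + 128.13y = 1.531
Solving, x = 5.260 × 10^-3 mol, y = 8.253 × 10^-3 mol
mass of H2C2O4 = 5.260 × 10^-3 × 90.03 = 0.4736 g

0.4736 g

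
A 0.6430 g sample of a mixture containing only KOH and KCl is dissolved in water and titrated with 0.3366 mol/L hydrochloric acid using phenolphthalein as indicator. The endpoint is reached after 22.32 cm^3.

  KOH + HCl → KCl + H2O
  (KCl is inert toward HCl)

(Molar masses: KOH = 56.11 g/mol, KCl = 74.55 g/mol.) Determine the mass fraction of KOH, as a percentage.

n(HCl) = 0.02232 × 0.3366 = 7.513 × 10^-3 mol
Let x = n(KOH), y = n(KCl).
Titrant: 1x = 7.513 × 10^-3;  mass: 56.11x + 74.55y = 0.6430
Solving, x = 7.513 × 10^-3 mol, y = 2.970 × 10^-3 mol
mass of KOH = 7.513 × 10^-3 × 56.11 = 0.4215 g
% KOH = 0.4215 / 0.6430 × 100 = 65.56 %

65.56 %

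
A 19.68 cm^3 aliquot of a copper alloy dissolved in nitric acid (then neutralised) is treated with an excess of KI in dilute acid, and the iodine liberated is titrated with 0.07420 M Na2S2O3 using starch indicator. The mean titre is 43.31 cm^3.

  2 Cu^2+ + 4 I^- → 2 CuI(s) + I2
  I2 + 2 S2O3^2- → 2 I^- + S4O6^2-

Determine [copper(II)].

n(S2O3^2-) = 0.04331 × 0.07420 = 3.214 × 10^-3 mol
n(I2) = n(S2O3^2-)/2 = 1.607 × 10^-3 mol
From the 2:1 ratio, n(Cu2+) in the aliquot = 2/1 × 1.607 × 10^-3 = 3.214 × 10^-3 mol
[Cu2+] = 3.214 × 10^-3 / 0.01968 = 0.1633 mol/L

0.1633 M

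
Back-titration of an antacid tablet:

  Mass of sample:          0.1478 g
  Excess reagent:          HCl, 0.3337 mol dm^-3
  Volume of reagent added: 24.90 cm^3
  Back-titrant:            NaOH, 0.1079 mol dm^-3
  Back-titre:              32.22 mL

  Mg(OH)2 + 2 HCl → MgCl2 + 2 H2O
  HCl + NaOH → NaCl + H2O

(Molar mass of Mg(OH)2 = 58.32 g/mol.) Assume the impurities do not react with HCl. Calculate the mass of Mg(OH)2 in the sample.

n(HCl) added = 0.02490 × 0.3337 = 8.309 × 10^-3 mol
n(NaOH) used in back-titration = 0.03222 × 0.1079 = 3.477 × 10^-3 mol
n(HCl) left over = 3.477 × 10^-3 mol (1:1 ratio)
n(HCl) consumed by analyte = 8.309 × 10^-3 − 3.477 × 10^-3 = 4.833 × 10^-3 mol
From the 1:2 ratio, n(Mg(OH)2) = 1/2 × 4.833 × 10^-3 = 2.416 × 10^-3 mol
mass of Mg(OH)2 = 2.416 × 10^-3 × 58.32 = 0.1409 g

0.1409 g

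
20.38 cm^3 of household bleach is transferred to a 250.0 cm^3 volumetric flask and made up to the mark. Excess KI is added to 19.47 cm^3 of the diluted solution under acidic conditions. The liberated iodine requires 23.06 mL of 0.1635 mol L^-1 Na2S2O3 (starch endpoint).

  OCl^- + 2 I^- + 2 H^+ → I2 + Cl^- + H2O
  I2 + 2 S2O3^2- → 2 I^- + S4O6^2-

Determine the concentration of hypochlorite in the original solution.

n(S2O3^2-) = 0.02306 × 0.1635 = 3.770 × 10^-3 mol
n(I2) = n(S2O3^2-)/2 = 1.885 × 10^-3 mol
n(OCl^-) in the aliquot = 1.885 × 10^-3 mol (1:1 ratio)
[OCl^-]_dilute = 1.885 × 10^-3 / 0.01947 = 0.09682 mol/L
[OCl^-]_original = 0.09682 × 250.0/20.38 = 1.188 mol/L

1.188 mol/L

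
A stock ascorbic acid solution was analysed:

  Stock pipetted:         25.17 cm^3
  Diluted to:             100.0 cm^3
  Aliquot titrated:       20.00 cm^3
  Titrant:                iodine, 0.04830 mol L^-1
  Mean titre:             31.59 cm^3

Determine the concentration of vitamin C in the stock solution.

0.3031 mol/L

C6H8O6 + I2 → C6H6O6 + 2 HI
n(I2) = 0.03159 × 0.04830 = 1.526 × 10^-3 mol
n(C6H8O6) in the aliquot = 1.526 × 10^-3 mol (1:1 ratio)
[C6H8O6]_dilute = 1.526 × 10^-3 / 0.02000 = 0.07629 mol/L
Dilution factor = 100.0 / 25.17 = 3.973
[C6H8O6]_stock = 0.07629 × 3.973 = 0.3031 mol/L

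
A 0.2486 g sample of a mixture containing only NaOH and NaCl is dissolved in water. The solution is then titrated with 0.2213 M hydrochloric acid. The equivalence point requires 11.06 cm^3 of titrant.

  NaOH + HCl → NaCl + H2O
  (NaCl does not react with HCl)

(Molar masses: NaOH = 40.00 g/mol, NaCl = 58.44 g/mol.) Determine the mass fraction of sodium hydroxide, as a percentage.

39.38 %

n(HCl) = 0.01106 × 0.2213 = 2.448 × 10^-3 mol
Let x = n(NaOH), y = n(NaCl).
Titrant: 1x = 2.448 × 10^-3;  mass: 40.00x + 58.44y = 0.2486
Solving, x = 2.448 × 10^-3 mol, y = 2.579 × 10^-3 mol
mass of NaOH = 2.448 × 10^-3 × 40.00 = 0.09790 g
% NaOH = 0.09790 / 0.2486 × 100 = 39.38 %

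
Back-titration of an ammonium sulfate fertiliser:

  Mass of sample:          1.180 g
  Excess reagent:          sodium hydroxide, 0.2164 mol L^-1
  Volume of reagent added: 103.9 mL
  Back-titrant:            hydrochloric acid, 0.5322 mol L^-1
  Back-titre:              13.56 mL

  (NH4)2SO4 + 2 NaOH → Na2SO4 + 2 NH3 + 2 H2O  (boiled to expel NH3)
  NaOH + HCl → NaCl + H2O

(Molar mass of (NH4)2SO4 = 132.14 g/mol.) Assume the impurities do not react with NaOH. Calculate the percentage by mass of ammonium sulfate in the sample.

n(NaOH) added = 0.1039 × 0.2164 = 0.02248 mol
n(HCl) used in back-titration = 0.01356 × 0.5322 = 7.217 × 10^-3 mol
n(NaOH) left over = 7.217 × 10^-3 mol (1:1 ratio)
n(NaOH) consumed by analyte = 0.02248 − 7.217 × 10^-3 = 0.01527 mol
From the 1:2 ratio, n((NH4)2SO4) = 1/2 × 0.01527 = 7.634 × 10^-3 mol
mass of (NH4)2SO4 = 7.634 × 10^-3 × 132.14 = 1.009 g
% (NH4)2SO4 = 1.009 / 1.180 × 100 = 85.48 %

85.48 %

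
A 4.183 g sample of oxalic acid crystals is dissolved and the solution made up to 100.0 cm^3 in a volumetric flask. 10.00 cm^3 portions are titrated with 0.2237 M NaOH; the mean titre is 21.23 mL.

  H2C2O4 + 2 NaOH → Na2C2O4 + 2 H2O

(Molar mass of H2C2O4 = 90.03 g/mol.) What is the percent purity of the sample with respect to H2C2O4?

n(NaOH) per titration = 0.02123 × 0.2237 = 4.749 × 10^-3 mol
From the 1:2 ratio, n(H2C2O4) in each aliquot = 1/2 × 4.749 × 10^-3 = 2.375 × 10^-3 mol
n(H2C2O4) in the whole flask = 2.375 × 10^-3 × 100.0/10.00 = 0.02375 mol
mass of H2C2O4 = 0.02375 × 90.03 = 2.138 g
% H2C2O4 = 2.138 / 4.183 × 100 = 51.11 %

51.11 %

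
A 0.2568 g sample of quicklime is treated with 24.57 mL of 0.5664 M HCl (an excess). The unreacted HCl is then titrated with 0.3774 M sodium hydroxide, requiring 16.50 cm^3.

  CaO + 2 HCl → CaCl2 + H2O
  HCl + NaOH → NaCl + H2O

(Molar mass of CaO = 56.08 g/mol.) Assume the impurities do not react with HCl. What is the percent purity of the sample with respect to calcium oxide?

n(HCl) added = 0.02457 × 0.5664 = 0.01392 mol
n(NaOH) used in back-titration = 0.01650 × 0.3774 = 6.227 × 10^-3 mol
n(HCl) left over = 6.227 × 10^-3 mol (1:1 ratio)
n(HCl) consumed by analyte = 0.01392 − 6.227 × 10^-3 = 7.689 × 10^-3 mol
From the 1:2 ratio, n(CaO) = 1/2 × 7.689 × 10^-3 = 3.845 × 10^-3 mol
mass of CaO = 3.845 × 10^-3 × 56.08 = 0.2156 g
% CaO = 0.2156 / 0.2568 × 100 = 83.96 %

83.96 %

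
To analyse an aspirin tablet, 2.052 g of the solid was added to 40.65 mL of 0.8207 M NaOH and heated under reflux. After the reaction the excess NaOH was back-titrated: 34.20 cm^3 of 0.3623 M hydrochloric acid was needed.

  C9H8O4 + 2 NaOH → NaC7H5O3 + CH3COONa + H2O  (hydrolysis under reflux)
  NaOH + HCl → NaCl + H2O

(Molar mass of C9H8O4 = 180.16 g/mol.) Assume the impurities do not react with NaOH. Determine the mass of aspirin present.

1.889 g

n(NaOH) added = 0.04065 × 0.8207 = 0.03336 mol
n(HCl) used in back-titration = 0.03420 × 0.3623 = 0.01239 mol
n(NaOH) left over = 0.01239 mol (1:1 ratio)
n(NaOH) consumed by analyte = 0.03336 − 0.01239 = 0.02097 mol
From the 1:2 ratio, n(C9H8O4) = 1/2 × 0.02097 = 0.01049 mol
mass of C9H8O4 = 0.01049 × 180.16 = 1.889 g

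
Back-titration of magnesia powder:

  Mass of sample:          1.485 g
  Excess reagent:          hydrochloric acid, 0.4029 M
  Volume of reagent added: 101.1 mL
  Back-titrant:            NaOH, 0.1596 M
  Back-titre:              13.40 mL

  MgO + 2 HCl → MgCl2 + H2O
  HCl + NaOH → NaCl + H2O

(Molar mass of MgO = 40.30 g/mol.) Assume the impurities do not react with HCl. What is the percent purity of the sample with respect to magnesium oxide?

52.37 %

n(HCl) added = 0.1011 × 0.4029 = 0.04073 mol
n(NaOH) used in back-titration = 0.01340 × 0.1596 = 2.139 × 10^-3 mol
n(HCl) left over = 2.139 × 10^-3 mol (1:1 ratio)
n(HCl) consumed by analyte = 0.04073 − 2.139 × 10^-3 = 0.03859 mol
From the 1:2 ratio, n(MgO) = 1/2 × 0.03859 = 0.01930 mol
mass of MgO = 0.01930 × 40.30 = 0.7777 g
% MgO = 0.7777 / 1.485 × 100 = 52.37 %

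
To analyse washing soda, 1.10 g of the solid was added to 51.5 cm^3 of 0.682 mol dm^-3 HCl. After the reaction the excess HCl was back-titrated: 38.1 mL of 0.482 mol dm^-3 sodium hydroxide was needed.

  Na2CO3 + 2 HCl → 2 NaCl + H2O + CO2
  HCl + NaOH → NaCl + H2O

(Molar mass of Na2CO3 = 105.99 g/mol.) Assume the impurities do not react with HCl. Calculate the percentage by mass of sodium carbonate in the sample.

n(HCl) added = 0.0515 × 0.682 = 0.0351 mol
n(NaOH) used in back-titration = 0.0381 × 0.482 = 0.0184 mol
n(HCl) left over = 0.0184 mol (1:1 ratio)
n(HCl) consumed by analyte = 0.0351 − 0.0184 = 0.0168 mol
From the 1:2 ratio, n(Na2CO3) = 1/2 × 0.0168 = 8.38 × 10^-3 mol
mass of Na2CO3 = 8.38 × 10^-3 × 105.99 = 0.888 g
% Na2CO3 = 0.888 / 1.10 × 100 = 80.7 %

80.7 %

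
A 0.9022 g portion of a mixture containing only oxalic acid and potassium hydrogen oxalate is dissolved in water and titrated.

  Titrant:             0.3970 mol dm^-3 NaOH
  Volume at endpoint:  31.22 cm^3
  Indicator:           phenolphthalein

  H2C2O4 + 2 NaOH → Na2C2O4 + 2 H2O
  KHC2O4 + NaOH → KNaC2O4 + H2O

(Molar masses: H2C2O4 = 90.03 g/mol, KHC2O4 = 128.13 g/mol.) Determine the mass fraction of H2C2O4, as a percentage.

41.17 %

n(NaOH) = 0.03122 × 0.3970 = 0.01239 mol
Let x = n(H2C2O4), y = n(KHC2O4).
Titrant: 2x + 1y = 0.01239;  mass: 90.03x + 128.13y = 0.9022
Solving, x = 4.126 × 10^-3 mol, y = 4.142 × 10^-3 mol
mass of H2C2O4 = 4.126 × 10^-3 × 90.03 = 0.3715 g
% H2C2O4 = 0.3715 / 0.9022 × 100 = 41.17 %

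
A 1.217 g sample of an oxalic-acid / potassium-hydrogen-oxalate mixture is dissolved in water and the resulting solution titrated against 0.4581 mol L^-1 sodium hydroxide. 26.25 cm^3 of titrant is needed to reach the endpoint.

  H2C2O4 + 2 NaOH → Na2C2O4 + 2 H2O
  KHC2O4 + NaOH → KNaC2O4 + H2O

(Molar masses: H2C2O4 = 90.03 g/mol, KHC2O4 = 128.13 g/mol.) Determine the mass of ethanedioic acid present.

0.1754 g

n(NaOH) = 0.02625 × 0.4581 = 0.01203 mol
Let x = n(H2C2O4), y = n(KHC2O4).
Titrant: 2x + 1y = 0.01203;  mass: 90.03x + 128.13y = 1.217
Solving, x = 1.948 × 10^-3 mol, y = 8.130 × 10^-3 mol
mass of H2C2O4 = 1.948 × 10^-3 × 90.03 = 0.1754 g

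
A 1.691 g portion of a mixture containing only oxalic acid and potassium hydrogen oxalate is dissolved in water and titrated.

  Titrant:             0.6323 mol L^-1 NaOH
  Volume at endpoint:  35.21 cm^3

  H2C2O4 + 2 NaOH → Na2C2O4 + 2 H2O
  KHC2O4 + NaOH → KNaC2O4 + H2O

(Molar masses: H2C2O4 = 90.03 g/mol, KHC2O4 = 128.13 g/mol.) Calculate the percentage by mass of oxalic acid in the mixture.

37.20 %

n(NaOH) = 0.03521 × 0.6323 = 0.02226 mol
Let x = n(H2C2O4), y = n(KHC2O4).
Titrant: 2x + 1y = 0.02226;  mass: 90.03x + 128.13y = 1.691
Solving, x = 6.988 × 10^-3 mol, y = 8.288 × 10^-3 mol
mass of H2C2O4 = 6.988 × 10^-3 × 90.03 = 0.6291 g
% H2C2O4 = 0.6291 / 1.691 × 100 = 37.20 %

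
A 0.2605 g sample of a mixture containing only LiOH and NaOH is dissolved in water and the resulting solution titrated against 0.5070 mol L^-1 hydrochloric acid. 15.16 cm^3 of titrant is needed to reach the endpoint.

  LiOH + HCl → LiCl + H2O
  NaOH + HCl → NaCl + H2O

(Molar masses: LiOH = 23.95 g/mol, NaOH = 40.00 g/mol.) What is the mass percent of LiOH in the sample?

26.89 %

n(HCl) = 0.01516 × 0.5070 = 7.686 × 10^-3 mol
Let x = n(LiOH), y = n(NaOH).
Titrant: 1x + 1y = 7.686 × 10^-3;  mass: 23.95x + 40.00y = 0.2605
Solving, x = 2.925 × 10^-3 mol, y = 4.761 × 10^-3 mol
mass of LiOH = 2.925 × 10^-3 × 23.95 = 0.07005 g
% LiOH = 0.07005 / 0.2605 × 100 = 26.89 %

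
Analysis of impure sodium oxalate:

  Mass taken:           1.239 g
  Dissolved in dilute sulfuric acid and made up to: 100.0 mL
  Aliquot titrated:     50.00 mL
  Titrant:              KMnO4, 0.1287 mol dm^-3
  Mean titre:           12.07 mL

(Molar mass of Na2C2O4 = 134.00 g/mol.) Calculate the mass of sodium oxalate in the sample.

1.041 g

2 MnO4^- + 5 C2O4^2- + 16 H^+ → 2 Mn^2+ + 10 CO2 + 8 H2O
n(KMnO4) per titration = 0.01207 × 0.1287 = 1.553 × 10^-3 mol
From the 5:2 ratio, n(Na2C2O4) in each aliquot = 5/2 × 1.553 × 10^-3 = 3.884 × 10^-3 mol
n(Na2C2O4) in the whole flask = 3.884 × 10^-3 × 100.0/50.00 = 7.767 × 10^-3 mol
mass of Na2C2O4 = 7.767 × 10^-3 × 134.00 = 1.041 g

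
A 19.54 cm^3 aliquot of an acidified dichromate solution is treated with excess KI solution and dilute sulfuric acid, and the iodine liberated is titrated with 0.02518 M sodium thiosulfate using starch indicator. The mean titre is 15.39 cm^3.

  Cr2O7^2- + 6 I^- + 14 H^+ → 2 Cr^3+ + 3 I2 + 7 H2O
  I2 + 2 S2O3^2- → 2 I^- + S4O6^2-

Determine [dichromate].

n(S2O3^2-) = 0.01539 × 0.02518 = 3.875 × 10^-4 mol
n(I2) = n(S2O3^2-)/2 = 1.938 × 10^-4 mol
From the 1:3 ratio, n(Cr2O7^2-) in the aliquot = 1/3 × 1.938 × 10^-4 = 6.459 × 10^-5 mol
[Cr2O7^2-] = 6.459 × 10^-5 / 0.01954 = 0.003305 mol/L

0.003305 M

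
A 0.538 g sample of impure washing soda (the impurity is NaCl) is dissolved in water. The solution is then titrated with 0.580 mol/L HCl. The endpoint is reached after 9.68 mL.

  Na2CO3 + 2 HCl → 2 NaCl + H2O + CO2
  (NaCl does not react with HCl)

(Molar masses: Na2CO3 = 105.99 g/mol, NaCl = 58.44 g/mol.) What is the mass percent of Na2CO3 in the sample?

n(HCl) = 0.00968 × 0.580 = 5.61 × 10^-3 mol
Let x = n(Na2CO3), y = n(NaCl).
Titrant: 2x = 5.61 × 10^-3;  mass: 105.99x + 58.44y = 0.538
Solving, x = 2.81 × 10^-3 mol, y = 4.11 × 10^-3 mol
mass of Na2CO3 = 2.81 × 10^-3 × 105.99 = 0.298 g
% Na2CO3 = 0.298 / 0.538 × 100 = 55.3 %

55.3 %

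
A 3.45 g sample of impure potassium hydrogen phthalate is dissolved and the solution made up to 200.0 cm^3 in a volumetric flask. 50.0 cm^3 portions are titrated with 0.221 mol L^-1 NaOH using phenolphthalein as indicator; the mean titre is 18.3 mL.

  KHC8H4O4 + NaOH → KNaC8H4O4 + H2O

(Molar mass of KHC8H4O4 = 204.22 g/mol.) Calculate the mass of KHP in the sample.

n(NaOH) per titration = 0.0183 × 0.221 = 4.04 × 10^-3 mol
n(KHC8H4O4) in each aliquot = 4.04 × 10^-3 mol (1:1 ratio)
n(KHC8H4O4) in the whole flask = 4.04 × 10^-3 × 200.0/50.0 = 0.0162 mol
mass of KHC8H4O4 = 0.0162 × 204.22 = 3.30 g

3.30 g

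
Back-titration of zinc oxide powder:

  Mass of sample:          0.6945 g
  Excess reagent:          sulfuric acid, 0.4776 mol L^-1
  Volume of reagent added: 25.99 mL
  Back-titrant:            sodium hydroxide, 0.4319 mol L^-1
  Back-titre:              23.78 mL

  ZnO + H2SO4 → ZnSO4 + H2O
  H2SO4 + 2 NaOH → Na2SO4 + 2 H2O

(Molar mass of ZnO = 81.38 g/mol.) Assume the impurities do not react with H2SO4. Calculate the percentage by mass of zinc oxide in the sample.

n(H2SO4) added = 0.02599 × 0.4776 = 0.01241 mol
n(NaOH) used in back-titration = 0.02378 × 0.4319 = 0.01027 mol
From the 1:2 ratio, n(H2SO4) left over = 1/2 × 0.01027 = 5.135 × 10^-3 mol
n(H2SO4) consumed by analyte = 0.01241 − 5.135 × 10^-3 = 7.278 × 10^-3 mol
n(ZnO) = 7.278 × 10^-3 mol (1:1 ratio)
mass of ZnO = 7.278 × 10^-3 × 81.38 = 0.5922 g
% ZnO = 0.5922 / 0.6945 × 100 = 85.28 %

85.28 %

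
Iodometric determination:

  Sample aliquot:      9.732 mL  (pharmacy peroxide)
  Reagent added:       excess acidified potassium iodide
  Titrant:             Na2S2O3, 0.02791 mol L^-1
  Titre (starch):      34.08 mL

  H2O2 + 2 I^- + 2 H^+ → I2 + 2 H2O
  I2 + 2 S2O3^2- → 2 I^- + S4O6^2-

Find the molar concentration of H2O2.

0.04887 mol/L

n(S2O3^2-) = 0.03408 × 0.02791 = 9.512 × 10^-4 mol
n(I2) = n(S2O3^2-)/2 = 4.756 × 10^-4 mol
n(H2O2) in the aliquot = 4.756 × 10^-4 mol (1:1 ratio)
[H2O2] = 4.756 × 10^-4 / 0.009732 = 0.04887 mol/L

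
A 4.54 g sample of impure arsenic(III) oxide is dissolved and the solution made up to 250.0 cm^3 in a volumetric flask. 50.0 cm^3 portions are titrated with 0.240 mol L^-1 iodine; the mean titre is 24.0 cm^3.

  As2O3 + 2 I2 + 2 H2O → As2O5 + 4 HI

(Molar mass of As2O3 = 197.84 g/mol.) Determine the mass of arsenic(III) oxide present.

2.85 g

n(I2) per titration = 0.0240 × 0.240 = 5.76 × 10^-3 mol
From the 1:2 ratio, n(As2O3) in each aliquot = 1/2 × 5.76 × 10^-3 = 2.88 × 10^-3 mol
n(As2O3) in the whole flask = 2.88 × 10^-3 × 250.0/50.0 = 0.0144 mol
mass of As2O3 = 0.0144 × 197.84 = 2.85 g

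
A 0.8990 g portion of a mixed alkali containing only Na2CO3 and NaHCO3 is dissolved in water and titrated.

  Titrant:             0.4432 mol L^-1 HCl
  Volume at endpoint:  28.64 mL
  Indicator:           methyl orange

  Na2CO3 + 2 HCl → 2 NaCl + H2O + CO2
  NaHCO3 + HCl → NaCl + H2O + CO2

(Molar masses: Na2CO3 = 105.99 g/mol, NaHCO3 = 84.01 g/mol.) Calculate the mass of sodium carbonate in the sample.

0.2860 g

n(HCl) = 0.02864 × 0.4432 = 0.01269 mol
Let x = n(Na2CO3), y = n(NaHCO3).
Titrant: 2x + 1y = 0.01269;  mass: 105.99x + 84.01y = 0.8990
Solving, x = 2.698 × 10^-3 mol, y = 7.297 × 10^-3 mol
mass of Na2CO3 = 2.698 × 10^-3 × 105.99 = 0.2860 g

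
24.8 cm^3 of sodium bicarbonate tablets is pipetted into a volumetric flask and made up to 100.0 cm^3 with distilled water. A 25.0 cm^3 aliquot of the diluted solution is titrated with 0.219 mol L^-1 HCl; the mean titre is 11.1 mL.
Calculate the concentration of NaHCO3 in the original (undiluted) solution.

NaHCO3 + HCl → NaCl + H2O + CO2
n(HCl) = 0.0111 × 0.219 = 2.43 × 10^-3 mol
n(NaHCO3) in the aliquot = 2.43 × 10^-3 mol (1:1 ratio)
[NaHCO3]_dilute = 2.43 × 10^-3 / 0.0250 = 0.0972 mol/L
Dilution factor = 100.0 / 24.8 = 4.032
[NaHCO3]_stock = 0.0972 × 4.032 = 0.392 mol/L

0.392 mol/L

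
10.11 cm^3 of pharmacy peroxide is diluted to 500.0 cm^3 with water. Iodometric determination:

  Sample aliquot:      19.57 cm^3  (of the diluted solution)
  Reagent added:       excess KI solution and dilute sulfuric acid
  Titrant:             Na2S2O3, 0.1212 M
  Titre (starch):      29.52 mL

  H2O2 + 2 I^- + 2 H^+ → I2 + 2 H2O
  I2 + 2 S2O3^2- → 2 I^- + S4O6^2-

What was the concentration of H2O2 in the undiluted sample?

4.521 M

n(S2O3^2-) = 0.02952 × 0.1212 = 3.578 × 10^-3 mol
n(I2) = n(S2O3^2-)/2 = 1.789 × 10^-3 mol
n(H2O2) in the aliquot = 1.789 × 10^-3 mol (1:1 ratio)
[H2O2]_dilute = 1.789 × 10^-3 / 0.01957 = 0.09141 mol/L
[H2O2]_original = 0.09141 × 500.0/10.11 = 4.521 mol/L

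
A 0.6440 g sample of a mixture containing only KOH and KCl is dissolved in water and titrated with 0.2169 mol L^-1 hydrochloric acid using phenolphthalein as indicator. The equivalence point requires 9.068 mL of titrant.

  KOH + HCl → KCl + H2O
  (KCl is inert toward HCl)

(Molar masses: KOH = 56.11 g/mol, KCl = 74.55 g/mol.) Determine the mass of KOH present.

n(HCl) = 0.009068 × 0.2169 = 1.967 × 10^-3 mol
Let x = n(KOH), y = n(KCl).
Titrant: 1x = 1.967 × 10^-3;  mass: 56.11x + 74.55y = 0.6440
Solving, x = 1.967 × 10^-3 mol, y = 7.158 × 10^-3 mol
mass of KOH = 1.967 × 10^-3 × 56.11 = 0.1104 g

0.1104 g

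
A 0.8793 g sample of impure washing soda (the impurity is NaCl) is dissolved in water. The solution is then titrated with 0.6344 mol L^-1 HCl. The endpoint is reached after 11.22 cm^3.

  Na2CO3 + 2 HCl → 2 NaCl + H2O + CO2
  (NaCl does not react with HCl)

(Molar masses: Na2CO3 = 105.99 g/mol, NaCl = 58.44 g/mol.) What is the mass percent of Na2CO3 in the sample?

42.90 %

n(HCl) = 0.01122 × 0.6344 = 7.118 × 10^-3 mol
Let x = n(Na2CO3), y = n(NaCl).
Titrant: 2x = 7.118 × 10^-3;  mass: 105.99x + 58.44y = 0.8793
Solving, x = 3.559 × 10^-3 mol, y = 8.591 × 10^-3 mol
mass of Na2CO3 = 3.559 × 10^-3 × 105.99 = 0.3772 g
% Na2CO3 = 0.3772 / 0.8793 × 100 = 42.90 %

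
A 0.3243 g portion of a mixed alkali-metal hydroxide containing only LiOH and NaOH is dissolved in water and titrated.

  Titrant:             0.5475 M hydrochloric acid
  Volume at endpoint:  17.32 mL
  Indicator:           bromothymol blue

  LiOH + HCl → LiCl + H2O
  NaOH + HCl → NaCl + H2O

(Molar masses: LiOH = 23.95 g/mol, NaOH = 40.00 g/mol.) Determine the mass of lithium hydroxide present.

0.08208 g

n(HCl) = 0.01732 × 0.5475 = 9.483 × 10^-3 mol
Let x = n(LiOH), y = n(NaOH).
Titrant: 1x + 1y = 9.483 × 10^-3;  mass: 23.95x + 40.00y = 0.3243
Solving, x = 3.427 × 10^-3 mol, y = 6.055 × 10^-3 mol
mass of LiOH = 3.427 × 10^-3 × 23.95 = 0.08208 g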